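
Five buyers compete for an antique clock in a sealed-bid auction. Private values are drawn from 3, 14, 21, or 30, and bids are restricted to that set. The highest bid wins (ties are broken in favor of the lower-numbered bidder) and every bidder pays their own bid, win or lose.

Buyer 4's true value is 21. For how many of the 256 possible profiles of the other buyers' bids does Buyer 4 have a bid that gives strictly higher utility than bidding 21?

Others bid (3, 3, 3, 3): truth gives 0; bid 14 gives 7 > 0. Violating.
Others bid (3, 3, 3, 14): truth gives 0; bid 14 gives 7 > 0. Violating.
Others bid (3, 3, 3, 30): truth gives -21; bid 3 gives -3 > -21. Violating.
Others bid (3, 3, 14, 30): truth gives -21; bid 3 gives -3 > -21. Violating.
Others bid (3, 3, 3, 21): truth gives 0; no alternative beats it.
Others bid (3, 3, 14, 3): truth gives 0; no alternative beats it.
(Checking all 256 profiles: 234 have a profitable deviation, 22 do not.)

234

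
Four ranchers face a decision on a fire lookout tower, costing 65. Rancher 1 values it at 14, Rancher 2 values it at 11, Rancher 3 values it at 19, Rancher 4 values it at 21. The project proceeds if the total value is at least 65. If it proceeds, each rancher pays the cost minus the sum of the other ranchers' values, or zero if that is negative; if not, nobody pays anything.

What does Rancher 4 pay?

Total value 65 ≥ cost 65, so the project is built.
The other ranchers' values sum to 44.
Cost minus that sum is 65 - 44 = 21.

21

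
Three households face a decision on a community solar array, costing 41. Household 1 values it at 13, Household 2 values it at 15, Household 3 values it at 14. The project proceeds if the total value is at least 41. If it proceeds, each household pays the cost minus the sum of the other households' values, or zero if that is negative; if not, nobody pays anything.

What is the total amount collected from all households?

39

Total value 42 ≥ cost 41, so it is built.
Household 1: others sum to 29; max(0, 41 - 29) = 12.
Household 2: others sum to 27; max(0, 41 - 27) = 14.
Household 3: others sum to 28; max(0, 41 - 28) = 13.
Total collected = 12 + 14 + 13 = 39.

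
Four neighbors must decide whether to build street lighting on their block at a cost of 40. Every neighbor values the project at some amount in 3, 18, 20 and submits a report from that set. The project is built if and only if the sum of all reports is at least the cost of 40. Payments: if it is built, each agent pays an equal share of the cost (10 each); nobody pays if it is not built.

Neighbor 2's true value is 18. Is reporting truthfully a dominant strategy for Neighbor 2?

Yes

Check each profile of the others' reports and compare truth against every alternative report.
Others report (3, 3, 18): truth gives 8, best alternative gives 8.
Others report (3, 3, 20): truth gives 8, best alternative gives 8.
Others report (3, 18, 3): truth gives 8, best alternative gives 8.
Others report (3, 18, 18): truth gives 8, best alternative gives 8.
Others report (3, 18, 20): truth gives 8, best alternative gives 8.
Others report (3, 20, 3): truth gives 8, best alternative gives 8.
(Remaining 21 profiles checked similarly; truth is weakly best in each.)
In every case the truthful report is at least as good as any alternative, so it is a dominant strategy.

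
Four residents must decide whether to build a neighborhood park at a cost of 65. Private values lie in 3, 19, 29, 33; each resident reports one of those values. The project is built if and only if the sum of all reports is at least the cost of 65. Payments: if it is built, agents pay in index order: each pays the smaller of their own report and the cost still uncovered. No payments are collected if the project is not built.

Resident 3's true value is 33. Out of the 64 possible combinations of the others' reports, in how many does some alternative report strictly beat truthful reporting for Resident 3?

37

Others report (3, 3, 33): truth gives 0; report 29 gives 4 > 0. Violating.
Others report (3, 19, 19): truth gives 0; report 29 gives 4 > 0. Violating.
Others report (3, 19, 29): truth gives 0; report 19 gives 14 > 0. Violating.
Others report (3, 19, 33): truth gives 0; report 19 gives 14 > 0. Violating.
Others report (3, 3, 3): truth gives 0; no alternative beats it.
Others report (3, 3, 19): truth gives 0; no alternative beats it.
(Checking all 64 profiles: 37 have a profitable deviation, 27 do not.)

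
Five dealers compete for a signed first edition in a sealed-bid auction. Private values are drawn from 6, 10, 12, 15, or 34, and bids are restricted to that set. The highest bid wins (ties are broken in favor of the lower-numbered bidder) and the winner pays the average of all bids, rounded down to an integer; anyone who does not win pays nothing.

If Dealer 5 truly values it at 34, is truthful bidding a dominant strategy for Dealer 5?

No

Consider the case where Dealer 1 bids 6, Dealer 2 bids 6, Dealer 3 bids 6 and Dealer 4 bids 6.
Truthful bid 34: wins, pays 11, utility 34 - 11 = 23.
Bid 10 instead: wins, pays 6, utility 34 - 6 = 28.
Since 28 > 23, bidding 10 is strictly better here, so truthful bidding is not dominant.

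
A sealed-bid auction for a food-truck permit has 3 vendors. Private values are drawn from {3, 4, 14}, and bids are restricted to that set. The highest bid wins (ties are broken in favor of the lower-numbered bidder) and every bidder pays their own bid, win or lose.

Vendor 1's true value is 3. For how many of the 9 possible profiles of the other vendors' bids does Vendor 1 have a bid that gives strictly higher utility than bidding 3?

Others bid (3, 4): truth gives -3; bid 4 gives -1 > -3. Violating.
Others bid (4, 3): truth gives -3; bid 4 gives -1 > -3. Violating.
Others bid (4, 4): truth gives -3; bid 4 gives -1 > -3. Violating.
Others bid (3, 3): truth gives 0; no alternative beats it.
Others bid (3, 14): truth gives -3; no alternative beats it.
(Checking all 9 profiles: 3 have a profitable deviation, 6 do not.)

3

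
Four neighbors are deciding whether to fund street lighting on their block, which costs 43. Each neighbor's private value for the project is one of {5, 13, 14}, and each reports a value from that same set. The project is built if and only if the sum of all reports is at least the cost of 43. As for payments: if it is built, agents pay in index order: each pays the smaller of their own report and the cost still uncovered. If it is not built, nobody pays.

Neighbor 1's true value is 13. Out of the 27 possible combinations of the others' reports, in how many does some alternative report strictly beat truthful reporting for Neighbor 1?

8

Others report (13, 13, 13): truth gives 0; report 5 gives 8 > 0. Violating.
Others report (13, 13, 14): truth gives 0; report 5 gives 8 > 0. Violating.
Others report (13, 14, 13): truth gives 0; report 5 gives 8 > 0. Violating.
Others report (13, 14, 14): truth gives 0; report 5 gives 8 > 0. Violating.
Others report (5, 5, 5): truth gives 0; no alternative beats it.
Others report (5, 5, 13): truth gives 0; no alternative beats it.
(Checking all 27 profiles: 8 have a profitable deviation, 19 do not.)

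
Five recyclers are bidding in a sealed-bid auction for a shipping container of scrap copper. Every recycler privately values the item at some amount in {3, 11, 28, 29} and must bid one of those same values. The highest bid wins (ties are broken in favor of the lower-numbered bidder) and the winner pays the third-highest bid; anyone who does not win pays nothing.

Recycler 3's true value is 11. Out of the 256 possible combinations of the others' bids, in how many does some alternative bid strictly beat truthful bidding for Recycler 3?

Others bid (3, 3, 3, 28): truth gives 0; bid 28 gives 8 > 0. Violating.
Others bid (3, 3, 3, 29): truth gives 0; bid 29 gives 8 > 0. Violating.
Others bid (3, 3, 28, 3): truth gives 0; bid 28 gives 8 > 0. Violating.
Others bid (3, 3, 29, 3): truth gives 0; bid 29 gives 8 > 0. Violating.
Others bid (3, 3, 3, 3): truth gives 8; no alternative beats it.
Others bid (3, 3, 3, 11): truth gives 8; no alternative beats it.
(Checking all 256 profiles: 8 have a profitable deviation, 248 do not.)

8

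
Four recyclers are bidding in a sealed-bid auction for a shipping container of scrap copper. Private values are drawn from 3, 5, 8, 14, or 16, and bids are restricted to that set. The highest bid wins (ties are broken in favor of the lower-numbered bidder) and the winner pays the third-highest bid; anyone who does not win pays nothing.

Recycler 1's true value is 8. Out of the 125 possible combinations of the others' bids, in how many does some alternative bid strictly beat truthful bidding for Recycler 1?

Others bid (3, 3, 14): truth gives 0; bid 14 gives 5 > 0. Violating.
Others bid (3, 3, 16): truth gives 0; bid 16 gives 5 > 0. Violating.
Others bid (3, 5, 14): truth gives 0; bid 14 gives 3 > 0. Violating.
Others bid (3, 5, 16): truth gives 0; bid 16 gives 3 > 0. Violating.
Others bid (3, 3, 3): truth gives 5; no alternative beats it.
Others bid (3, 3, 5): truth gives 5; no alternative beats it.
(Checking all 125 profiles: 24 have a profitable deviation, 101 do not.)

24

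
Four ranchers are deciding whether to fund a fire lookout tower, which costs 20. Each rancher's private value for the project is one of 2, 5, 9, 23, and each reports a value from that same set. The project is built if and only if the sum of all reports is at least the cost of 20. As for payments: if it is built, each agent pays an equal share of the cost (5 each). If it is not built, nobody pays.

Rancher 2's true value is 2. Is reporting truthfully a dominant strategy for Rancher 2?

Yes

Check each profile of the others' reports and compare truth against every alternative report.
Others report (2, 5, 9): truth gives 0, best alternative gives -3.
Others report (2, 9, 5): truth gives 0, best alternative gives -3.
Others report (5, 2, 9): truth gives 0, best alternative gives -3.
Others report (5, 5, 5): truth gives 0, best alternative gives -3.
Others report (5, 9, 2): truth gives 0, best alternative gives -3.
Others report (9, 2, 5): truth gives 0, best alternative gives -3.
(Remaining 58 profiles checked similarly; truth is weakly best in each.)
In every case the truthful report is at least as good as any alternative, so it is a dominant strategy.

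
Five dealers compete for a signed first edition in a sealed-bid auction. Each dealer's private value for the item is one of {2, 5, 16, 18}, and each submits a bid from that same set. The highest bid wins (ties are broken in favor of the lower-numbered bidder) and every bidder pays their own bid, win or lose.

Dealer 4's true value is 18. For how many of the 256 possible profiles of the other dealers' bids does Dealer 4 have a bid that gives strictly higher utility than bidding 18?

172

Others bid (2, 2, 2, 2): truth gives 0; bid 5 gives 13 > 0. Violating.
Others bid (2, 2, 2, 5): truth gives 0; bid 5 gives 13 > 0. Violating.
Others bid (2, 2, 2, 16): truth gives 0; bid 16 gives 2 > 0. Violating.
Others bid (2, 2, 5, 2): truth gives 0; bid 16 gives 2 > 0. Violating.
Others bid (2, 2, 2, 18): truth gives 0; no alternative beats it.
Others bid (2, 2, 5, 18): truth gives 0; no alternative beats it.
(Checking all 256 profiles: 172 have a profitable deviation, 84 do not.)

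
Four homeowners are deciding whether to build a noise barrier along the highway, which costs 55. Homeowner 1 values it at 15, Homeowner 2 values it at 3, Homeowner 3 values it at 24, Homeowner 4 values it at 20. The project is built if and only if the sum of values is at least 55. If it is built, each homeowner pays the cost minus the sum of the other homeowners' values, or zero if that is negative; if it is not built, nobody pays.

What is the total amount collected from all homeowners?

38

Total value 62 ≥ cost 55, so it is built.
Homeowner 1: others sum to 47; max(0, 55 - 47) = 8.
Homeowner 2: others sum to 59; max(0, 55 - 59) = 0.
Homeowner 3: others sum to 38; max(0, 55 - 38) = 17.
Homeowner 4: others sum to 42; max(0, 55 - 42) = 13.
Total collected = 8 + 0 + 17 + 13 = 38.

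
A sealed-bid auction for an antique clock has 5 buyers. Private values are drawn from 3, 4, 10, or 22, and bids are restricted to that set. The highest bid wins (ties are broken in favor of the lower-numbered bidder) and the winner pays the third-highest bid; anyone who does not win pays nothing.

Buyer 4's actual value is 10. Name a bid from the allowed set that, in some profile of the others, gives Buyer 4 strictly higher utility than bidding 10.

22

Suppose Buyer 1 bids 3, Buyer 2 bids 3, Buyer 3 bids 3 and Buyer 5 bids 22.
Bid 10: loses, pays 0, utility 0.
Bid 22: wins, pays 3, utility 10 - 3 = 7.
So bidding 22 beats truth here (7 > 0).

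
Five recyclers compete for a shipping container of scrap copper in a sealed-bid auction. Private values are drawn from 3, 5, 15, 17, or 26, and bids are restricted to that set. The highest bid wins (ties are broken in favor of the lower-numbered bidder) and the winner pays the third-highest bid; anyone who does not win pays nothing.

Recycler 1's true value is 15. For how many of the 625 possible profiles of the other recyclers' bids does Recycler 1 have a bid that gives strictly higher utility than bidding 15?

Others bid (3, 3, 3, 17): truth gives 0; bid 17 gives 12 > 0. Violating.
Others bid (3, 3, 3, 26): truth gives 0; bid 26 gives 12 > 0. Violating.
Others bid (3, 3, 5, 17): truth gives 0; bid 17 gives 10 > 0. Violating.
Others bid (3, 3, 5, 26): truth gives 0; bid 26 gives 10 > 0. Violating.
Others bid (3, 3, 3, 3): truth gives 12; no alternative beats it.
Others bid (3, 3, 3, 5): truth gives 12; no alternative beats it.
(Checking all 625 profiles: 64 have a profitable deviation, 561 do not.)

64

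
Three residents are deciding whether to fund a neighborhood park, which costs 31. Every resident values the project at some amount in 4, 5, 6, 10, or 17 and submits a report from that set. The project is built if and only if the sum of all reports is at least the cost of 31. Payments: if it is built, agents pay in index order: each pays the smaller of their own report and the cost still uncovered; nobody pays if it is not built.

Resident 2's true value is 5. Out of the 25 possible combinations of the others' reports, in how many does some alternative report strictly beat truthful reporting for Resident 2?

Others report (10, 17): truth gives 0; report 4 gives 1 > 0. Violating.
Others report (17, 10): truth gives 0; report 4 gives 1 > 0. Violating.
Others report (17, 17): truth gives 0; report 4 gives 1 > 0. Violating.
Others report (4, 4): truth gives 0; no alternative beats it.
Others report (4, 5): truth gives 0; no alternative beats it.
(Checking all 25 profiles: 3 have a profitable deviation, 22 do not.)

3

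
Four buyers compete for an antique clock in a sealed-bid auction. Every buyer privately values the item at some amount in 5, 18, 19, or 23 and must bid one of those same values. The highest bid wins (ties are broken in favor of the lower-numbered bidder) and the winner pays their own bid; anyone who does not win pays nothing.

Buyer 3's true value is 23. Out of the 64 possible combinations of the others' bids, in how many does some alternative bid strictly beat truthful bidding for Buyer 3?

12

Others bid (5, 5, 5): truth gives 0; bid 18 gives 5 > 0. Violating.
Others bid (5, 5, 18): truth gives 0; bid 18 gives 5 > 0. Violating.
Others bid (5, 5, 19): truth gives 0; bid 19 gives 4 > 0. Violating.
Others bid (5, 18, 5): truth gives 0; bid 19 gives 4 > 0. Violating.
Others bid (5, 5, 23): truth gives 0; no alternative beats it.
Others bid (5, 18, 23): truth gives 0; no alternative beats it.
(Checking all 64 profiles: 12 have a profitable deviation, 52 do not.)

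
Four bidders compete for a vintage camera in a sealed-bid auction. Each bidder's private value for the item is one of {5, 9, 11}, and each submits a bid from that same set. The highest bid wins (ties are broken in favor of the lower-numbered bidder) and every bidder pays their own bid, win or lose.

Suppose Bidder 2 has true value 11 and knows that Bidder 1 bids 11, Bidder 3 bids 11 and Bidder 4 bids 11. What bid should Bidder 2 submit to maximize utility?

Bid 5: loses but pays 5, utility -5.
Bid 9: loses but pays 9, utility -9.
Bid 11: loses but pays 11, utility -11.
The best choice is 5 with utility -5.

5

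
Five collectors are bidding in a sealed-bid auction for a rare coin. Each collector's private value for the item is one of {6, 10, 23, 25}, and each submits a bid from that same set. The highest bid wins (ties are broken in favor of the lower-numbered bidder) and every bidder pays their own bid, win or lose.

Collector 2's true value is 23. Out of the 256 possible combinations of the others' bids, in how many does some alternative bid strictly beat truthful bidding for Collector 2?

Others bid (6, 6, 6, 6): truth gives 0; bid 10 gives 13 > 0. Violating.
Others bid (6, 6, 6, 10): truth gives 0; bid 10 gives 13 > 0. Violating.
Others bid (6, 6, 6, 25): truth gives -23; bid 25 gives -2 > -23. Violating.
Others bid (6, 6, 10, 6): truth gives 0; bid 10 gives 13 > 0. Violating.
Others bid (6, 6, 6, 23): truth gives 0; no alternative beats it.
Others bid (6, 6, 10, 23): truth gives 0; no alternative beats it.
(Checking all 256 profiles: 210 have a profitable deviation, 46 do not.)

210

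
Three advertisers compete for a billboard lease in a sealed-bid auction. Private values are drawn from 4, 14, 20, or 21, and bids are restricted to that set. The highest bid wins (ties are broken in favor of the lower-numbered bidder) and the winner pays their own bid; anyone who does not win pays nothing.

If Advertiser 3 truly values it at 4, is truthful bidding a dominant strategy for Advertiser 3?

Yes

Check each profile of the others' bids and compare truth against every alternative bid.
Others bid (4, 4): truth gives 0, best alternative gives -10.
Others bid (4, 14): truth gives 0, best alternative gives 0.
Others bid (4, 20): truth gives 0, best alternative gives 0.
Others bid (4, 21): truth gives 0, best alternative gives 0.
Others bid (14, 4): truth gives 0, best alternative gives 0.
Others bid (14, 14): truth gives 0, best alternative gives 0.
(Remaining 10 profiles checked similarly; truth is weakly best in each.)
In every case the truthful bid is at least as good as any alternative, so it is a dominant strategy.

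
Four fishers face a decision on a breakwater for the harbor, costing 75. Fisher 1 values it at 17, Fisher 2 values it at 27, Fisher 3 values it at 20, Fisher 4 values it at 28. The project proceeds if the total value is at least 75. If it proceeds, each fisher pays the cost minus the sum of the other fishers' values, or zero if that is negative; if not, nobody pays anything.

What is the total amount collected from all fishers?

24

Total value 92 ≥ cost 75, so it is built.
Fisher 1: others sum to 75; max(0, 75 - 75) = 0.
Fisher 2: others sum to 65; max(0, 75 - 65) = 10.
Fisher 3: others sum to 72; max(0, 75 - 72) = 3.
Fisher 4: others sum to 64; max(0, 75 - 64) = 11.
Total collected = 0 + 10 + 3 + 11 = 24.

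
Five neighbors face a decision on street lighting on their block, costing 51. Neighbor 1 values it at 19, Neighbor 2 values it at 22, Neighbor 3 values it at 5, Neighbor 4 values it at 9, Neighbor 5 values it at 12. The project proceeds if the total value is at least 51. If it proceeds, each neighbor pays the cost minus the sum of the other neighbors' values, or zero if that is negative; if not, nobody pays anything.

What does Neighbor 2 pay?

Total value 67 ≥ cost 51, so the project is built.
The other neighbors' values sum to 45.
Cost minus that sum is 51 - 45 = 6.

6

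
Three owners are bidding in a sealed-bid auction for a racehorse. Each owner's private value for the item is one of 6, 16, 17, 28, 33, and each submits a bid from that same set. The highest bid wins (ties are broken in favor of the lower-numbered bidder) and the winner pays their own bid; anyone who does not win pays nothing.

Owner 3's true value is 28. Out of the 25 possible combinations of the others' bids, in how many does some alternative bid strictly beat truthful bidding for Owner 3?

Others bid (6, 6): truth gives 0; bid 16 gives 12 > 0. Violating.
Others bid (6, 16): truth gives 0; bid 17 gives 11 > 0. Violating.
Others bid (16, 6): truth gives 0; bid 17 gives 11 > 0. Violating.
Others bid (16, 16): truth gives 0; bid 17 gives 11 > 0. Violating.
Others bid (6, 17): truth gives 0; no alternative beats it.
Others bid (6, 28): truth gives 0; no alternative beats it.
(Checking all 25 profiles: 4 have a profitable deviation, 21 do not.)

4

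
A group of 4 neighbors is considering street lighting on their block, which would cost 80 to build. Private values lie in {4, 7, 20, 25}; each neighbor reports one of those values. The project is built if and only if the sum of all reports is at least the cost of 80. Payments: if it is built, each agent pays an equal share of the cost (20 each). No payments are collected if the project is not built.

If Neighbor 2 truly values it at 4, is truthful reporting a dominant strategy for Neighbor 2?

Yes

Check each profile of the others' reports and compare truth against every alternative report.
Others report (25, 25, 25): truth gives 0, best alternative gives -16.
Others report (4, 4, 4): truth gives 0, best alternative gives 0.
Others report (4, 4, 7): truth gives 0, best alternative gives 0.
Others report (4, 4, 20): truth gives 0, best alternative gives 0.
Others report (4, 4, 25): truth gives 0, best alternative gives 0.
Others report (4, 7, 4): truth gives 0, best alternative gives 0.
(Remaining 58 profiles checked similarly; truth is weakly best in each.)
In every case the truthful report is at least as good as any alternative, so it is a dominant strategy.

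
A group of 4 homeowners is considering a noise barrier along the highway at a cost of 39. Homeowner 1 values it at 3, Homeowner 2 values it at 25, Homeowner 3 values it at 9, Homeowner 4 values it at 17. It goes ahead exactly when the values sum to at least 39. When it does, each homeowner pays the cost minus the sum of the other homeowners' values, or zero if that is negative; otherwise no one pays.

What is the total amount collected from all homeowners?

12

Total value 54 ≥ cost 39, so it is built.
Homeowner 1: others sum to 51; max(0, 39 - 51) = 0.
Homeowner 2: others sum to 29; max(0, 39 - 29) = 10.
Homeowner 3: others sum to 45; max(0, 39 - 45) = 0.
Homeowner 4: others sum to 37; max(0, 39 - 37) = 2.
Total collected = 0 + 10 + 0 + 2 = 12.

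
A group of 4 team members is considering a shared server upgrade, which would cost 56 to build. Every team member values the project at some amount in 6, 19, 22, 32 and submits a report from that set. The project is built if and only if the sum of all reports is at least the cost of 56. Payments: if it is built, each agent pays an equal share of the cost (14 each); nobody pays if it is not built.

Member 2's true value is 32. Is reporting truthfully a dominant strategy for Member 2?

Yes

Check each profile of the others' reports and compare truth against every alternative report.
Others report (6, 6, 19): truth gives 18, best alternative gives 0.
Others report (6, 19, 6): truth gives 18, best alternative gives 0.
Others report (19, 6, 6): truth gives 18, best alternative gives 0.
Others report (6, 6, 22): truth gives 18, best alternative gives 18.
Others report (6, 6, 32): truth gives 18, best alternative gives 18.
Others report (6, 19, 19): truth gives 18, best alternative gives 18.
(Remaining 58 profiles checked similarly; truth is weakly best in each.)
In every case the truthful report is at least as good as any alternative, so it is a dominant strategy.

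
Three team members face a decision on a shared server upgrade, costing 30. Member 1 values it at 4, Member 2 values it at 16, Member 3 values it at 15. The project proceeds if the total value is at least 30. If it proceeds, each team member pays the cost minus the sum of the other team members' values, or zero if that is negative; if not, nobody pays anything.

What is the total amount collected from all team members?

Total value 35 ≥ cost 30, so it is built.
Member 1: others sum to 31; max(0, 30 - 31) = 0.
Member 2: others sum to 19; max(0, 30 - 19) = 11.
Member 3: others sum to 20; max(0, 30 - 20) = 10.
Total collected = 0 + 11 + 10 = 21.

21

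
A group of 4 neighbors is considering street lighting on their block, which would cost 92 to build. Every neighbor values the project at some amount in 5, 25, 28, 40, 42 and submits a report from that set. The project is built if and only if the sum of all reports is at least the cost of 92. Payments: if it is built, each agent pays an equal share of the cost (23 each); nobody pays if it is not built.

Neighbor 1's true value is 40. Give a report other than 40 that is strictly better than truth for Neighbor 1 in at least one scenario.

Suppose Neighbor 2 reports 5, Neighbor 3 reports 5 and Neighbor 4 reports 40.
Report 40: project not built, utility 0.
Report 42: project built, pays 23, utility 40 - 23 = 17.
So reporting 42 beats truth here (17 > 0).

42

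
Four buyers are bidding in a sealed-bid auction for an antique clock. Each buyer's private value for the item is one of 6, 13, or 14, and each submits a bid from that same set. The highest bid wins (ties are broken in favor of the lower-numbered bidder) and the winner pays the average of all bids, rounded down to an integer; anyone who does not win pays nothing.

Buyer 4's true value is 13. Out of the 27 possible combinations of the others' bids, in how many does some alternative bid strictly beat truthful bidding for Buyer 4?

Others bid (6, 6, 13): truth gives 0; bid 14 gives 4 > 0. Violating.
Others bid (6, 13, 6): truth gives 0; bid 14 gives 4 > 0. Violating.
Others bid (6, 13, 13): truth gives 0; bid 14 gives 2 > 0. Violating.
Others bid (13, 6, 6): truth gives 0; bid 14 gives 4 > 0. Violating.
Others bid (6, 6, 6): truth gives 6; no alternative beats it.
Others bid (6, 6, 14): truth gives 0; no alternative beats it.
(Checking all 27 profiles: 6 have a profitable deviation, 21 do not.)

6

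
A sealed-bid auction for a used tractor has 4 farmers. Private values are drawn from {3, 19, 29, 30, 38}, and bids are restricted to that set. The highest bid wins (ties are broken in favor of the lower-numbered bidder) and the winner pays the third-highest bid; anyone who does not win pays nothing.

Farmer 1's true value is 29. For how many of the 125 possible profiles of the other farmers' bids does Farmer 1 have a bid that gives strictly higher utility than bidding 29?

24

Others bid (3, 3, 30): truth gives 0; bid 30 gives 26 > 0. Violating.
Others bid (3, 3, 38): truth gives 0; bid 38 gives 26 > 0. Violating.
Others bid (3, 19, 30): truth gives 0; bid 30 gives 10 > 0. Violating.
Others bid (3, 19, 38): truth gives 0; bid 38 gives 10 > 0. Violating.
Others bid (3, 3, 3): truth gives 26; no alternative beats it.
Others bid (3, 3, 19): truth gives 26; no alternative beats it.
(Checking all 125 profiles: 24 have a profitable deviation, 101 do not.)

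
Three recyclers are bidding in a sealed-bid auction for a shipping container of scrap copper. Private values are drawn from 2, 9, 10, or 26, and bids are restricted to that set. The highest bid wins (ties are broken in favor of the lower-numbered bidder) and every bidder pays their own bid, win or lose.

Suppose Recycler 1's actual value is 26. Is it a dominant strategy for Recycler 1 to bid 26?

No

Consider the case where Recycler 2 bids 2 and Recycler 3 bids 2.
Truthful bid 26: wins, pays 26, utility 26 - 26 = 0.
Bid 2 instead: wins, pays 2, utility 26 - 2 = 24.
Since 24 > 0, bidding 2 is strictly better here, so truthful bidding is not dominant.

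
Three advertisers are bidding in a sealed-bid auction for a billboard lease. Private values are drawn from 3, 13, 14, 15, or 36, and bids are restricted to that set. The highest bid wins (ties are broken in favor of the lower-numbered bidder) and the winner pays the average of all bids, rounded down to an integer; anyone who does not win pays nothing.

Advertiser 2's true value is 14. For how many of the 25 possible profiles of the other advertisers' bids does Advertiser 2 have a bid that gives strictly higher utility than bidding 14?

Others bid (3, 13): truth gives 4; bid 13 gives 5 > 4. Violating.
Others bid (3, 15): truth gives 0; bid 15 gives 3 > 0. Violating.
Others bid (14, 3): truth gives 0; bid 15 gives 4 > 0. Violating.
Others bid (3, 3): truth gives 8; no alternative beats it.
Others bid (3, 14): truth gives 4; no alternative beats it.
(Checking all 25 profiles: 3 have a profitable deviation, 22 do not.)

3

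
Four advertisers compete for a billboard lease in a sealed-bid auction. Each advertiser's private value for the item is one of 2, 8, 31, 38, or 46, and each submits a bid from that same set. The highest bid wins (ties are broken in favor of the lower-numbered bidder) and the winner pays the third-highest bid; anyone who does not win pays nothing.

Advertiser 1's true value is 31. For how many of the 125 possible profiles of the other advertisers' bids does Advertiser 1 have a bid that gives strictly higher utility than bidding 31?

Others bid (2, 2, 38): truth gives 0; bid 38 gives 29 > 0. Violating.
Others bid (2, 2, 46): truth gives 0; bid 46 gives 29 > 0. Violating.
Others bid (2, 8, 38): truth gives 0; bid 38 gives 23 > 0. Violating.
Others bid (2, 8, 46): truth gives 0; bid 46 gives 23 > 0. Violating.
Others bid (2, 2, 2): truth gives 29; no alternative beats it.
Others bid (2, 2, 8): truth gives 29; no alternative beats it.
(Checking all 125 profiles: 24 have a profitable deviation, 101 do not.)

24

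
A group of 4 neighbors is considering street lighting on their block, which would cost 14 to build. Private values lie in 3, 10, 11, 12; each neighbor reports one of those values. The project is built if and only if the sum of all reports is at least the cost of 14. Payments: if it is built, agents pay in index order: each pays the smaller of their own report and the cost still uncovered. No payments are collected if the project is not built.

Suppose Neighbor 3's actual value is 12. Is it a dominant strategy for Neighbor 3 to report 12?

No

Consider the case where Neighbor 1 reports 3, Neighbor 2 reports 3 and Neighbor 4 reports 10.
Truthful report 12: project built, pays 8, utility 12 - 8 = 4.
Report 3 instead: project built, pays 3, utility 12 - 3 = 9.
Since 9 > 4, reporting 3 is strictly better here, so truthful reporting is not dominant.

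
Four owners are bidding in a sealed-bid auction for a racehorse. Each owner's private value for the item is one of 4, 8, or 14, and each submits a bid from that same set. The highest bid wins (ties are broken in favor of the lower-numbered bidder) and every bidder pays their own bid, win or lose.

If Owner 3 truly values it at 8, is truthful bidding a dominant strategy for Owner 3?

No

Consider the case where Owner 1 bids 4, Owner 2 bids 4 and Owner 4 bids 14.
Truthful bid 8: loses but pays 8, utility -8.
Bid 4 instead: loses but pays 4, utility -4.
Since -4 > -8, bidding 4 is strictly better here, so truthful bidding is not dominant.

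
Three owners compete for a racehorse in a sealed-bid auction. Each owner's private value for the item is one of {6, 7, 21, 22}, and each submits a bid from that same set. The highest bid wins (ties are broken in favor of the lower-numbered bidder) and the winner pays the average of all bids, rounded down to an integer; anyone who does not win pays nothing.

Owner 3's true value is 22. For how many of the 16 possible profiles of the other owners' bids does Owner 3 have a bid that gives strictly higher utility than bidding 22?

Others bid (6, 6): truth gives 11; bid 7 gives 16 > 11. Violating.
Others bid (7, 7): truth gives 10; bid 21 gives 11 > 10. Violating.
Others bid (6, 7): truth gives 11; no alternative beats it.
Others bid (6, 21): truth gives 6; no alternative beats it.
(Checking all 16 profiles: 2 have a profitable deviation, 14 do not.)

2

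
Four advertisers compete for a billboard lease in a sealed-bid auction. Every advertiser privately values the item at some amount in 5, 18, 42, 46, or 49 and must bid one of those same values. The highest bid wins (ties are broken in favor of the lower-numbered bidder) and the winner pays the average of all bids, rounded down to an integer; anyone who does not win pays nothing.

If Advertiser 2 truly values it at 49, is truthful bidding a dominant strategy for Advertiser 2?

No

Consider the case where Advertiser 1 bids 5, Advertiser 3 bids 5 and Advertiser 4 bids 5.
Truthful bid 49: wins, pays 16, utility 49 - 16 = 33.
Bid 18 instead: wins, pays 8, utility 49 - 8 = 41.
Since 41 > 33, bidding 18 is strictly better here, so truthful bidding is not dominant.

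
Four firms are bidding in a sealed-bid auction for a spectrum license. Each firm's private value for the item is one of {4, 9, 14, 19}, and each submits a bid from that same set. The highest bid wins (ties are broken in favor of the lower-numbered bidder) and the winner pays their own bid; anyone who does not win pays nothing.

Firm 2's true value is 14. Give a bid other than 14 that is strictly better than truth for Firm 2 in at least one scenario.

9

Suppose Firm 1 bids 4, Firm 3 bids 4 and Firm 4 bids 4.
Bid 14: wins, pays 14, utility 14 - 14 = 0.
Bid 9: wins, pays 9, utility 14 - 9 = 5.
So bidding 9 beats truth here (5 > 0).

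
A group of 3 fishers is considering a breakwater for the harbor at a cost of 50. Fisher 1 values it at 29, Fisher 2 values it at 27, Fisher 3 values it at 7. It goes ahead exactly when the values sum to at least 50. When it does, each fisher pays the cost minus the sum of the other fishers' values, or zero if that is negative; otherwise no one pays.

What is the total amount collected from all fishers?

Total value 63 ≥ cost 50, so it is built.
Fisher 1: others sum to 34; max(0, 50 - 34) = 16.
Fisher 2: others sum to 36; max(0, 50 - 36) = 14.
Fisher 3: others sum to 56; max(0, 50 - 56) = 0.
Total collected = 16 + 14 + 0 = 30.

30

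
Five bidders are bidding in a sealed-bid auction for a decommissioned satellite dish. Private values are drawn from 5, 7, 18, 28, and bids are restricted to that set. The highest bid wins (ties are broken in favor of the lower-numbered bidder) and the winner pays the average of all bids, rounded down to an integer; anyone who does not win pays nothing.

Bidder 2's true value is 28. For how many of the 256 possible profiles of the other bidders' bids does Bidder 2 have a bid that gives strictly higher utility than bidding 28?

Others bid (5, 5, 5, 5): truth gives 19; bid 7 gives 23 > 19. Violating.
Others bid (5, 5, 5, 7): truth gives 18; bid 7 gives 23 > 18. Violating.
Others bid (5, 5, 5, 18): truth gives 16; bid 18 gives 18 > 16. Violating.
Others bid (5, 5, 7, 5): truth gives 18; bid 7 gives 23 > 18. Violating.
Others bid (5, 5, 5, 28): truth gives 14; no alternative beats it.
Others bid (5, 5, 7, 28): truth gives 14; no alternative beats it.
(Checking all 256 profiles: 54 have a profitable deviation, 202 do not.)

54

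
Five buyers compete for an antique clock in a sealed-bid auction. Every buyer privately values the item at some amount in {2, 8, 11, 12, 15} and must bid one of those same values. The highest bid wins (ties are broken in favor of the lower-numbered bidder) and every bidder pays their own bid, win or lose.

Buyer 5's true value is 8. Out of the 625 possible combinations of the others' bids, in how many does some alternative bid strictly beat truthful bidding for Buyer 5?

Others bid (2, 2, 2, 8): truth gives -8; bid 2 gives -2 > -8. Violating.
Others bid (2, 2, 2, 11): truth gives -8; bid 2 gives -2 > -8. Violating.
Others bid (2, 2, 2, 12): truth gives -8; bid 2 gives -2 > -8. Violating.
Others bid (2, 2, 2, 15): truth gives -8; bid 2 gives -2 > -8. Violating.
Others bid (2, 2, 2, 2): truth gives 0; no alternative beats it.
(Checking all 625 profiles: 624 have a profitable deviation, 1 does not.)

624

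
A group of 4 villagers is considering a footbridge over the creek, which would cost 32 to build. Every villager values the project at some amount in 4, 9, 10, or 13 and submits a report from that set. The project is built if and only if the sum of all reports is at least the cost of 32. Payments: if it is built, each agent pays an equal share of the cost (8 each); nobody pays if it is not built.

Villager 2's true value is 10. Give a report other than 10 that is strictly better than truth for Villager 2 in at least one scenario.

13

Suppose Villager 1 reports 4, Villager 3 reports 4 and Villager 4 reports 13.
Report 10: project not built, utility 0.
Report 13: project built, pays 8, utility 10 - 8 = 2.
So reporting 13 beats truth here (2 > 0).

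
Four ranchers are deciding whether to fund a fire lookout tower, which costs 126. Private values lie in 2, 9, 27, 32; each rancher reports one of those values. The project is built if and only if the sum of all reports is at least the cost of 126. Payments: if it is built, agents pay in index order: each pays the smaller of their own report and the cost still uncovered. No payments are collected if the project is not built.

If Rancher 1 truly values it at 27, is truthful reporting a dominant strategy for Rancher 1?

Check each profile of the others' reports and compare truth against every alternative report.
Others report (2, 2, 2): truth gives 0, best alternative gives 0.
Others report (2, 2, 9): truth gives 0, best alternative gives 0.
Others report (2, 2, 27): truth gives 0, best alternative gives 0.
Others report (2, 2, 32): truth gives 0, best alternative gives 0.
Others report (2, 9, 2): truth gives 0, best alternative gives 0.
Others report (2, 9, 9): truth gives 0, best alternative gives 0.
(Remaining 58 profiles checked similarly; truth is weakly best in each.)
In every case the truthful report is at least as good as any alternative, so it is a dominant strategy.

Yes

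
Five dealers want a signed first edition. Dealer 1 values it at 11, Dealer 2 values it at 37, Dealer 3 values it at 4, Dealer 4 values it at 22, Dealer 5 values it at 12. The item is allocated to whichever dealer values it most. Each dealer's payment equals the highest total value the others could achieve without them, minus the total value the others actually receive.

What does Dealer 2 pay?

Dealer 2 has the highest value and receives the item.
Without Dealer 2, the item would go to the next-highest value, 22, so the others could achieve 22.
With Dealer 2 present and winning, the others receive nothing, so their total is 0.
Payment = 22 - 0 = 22.

22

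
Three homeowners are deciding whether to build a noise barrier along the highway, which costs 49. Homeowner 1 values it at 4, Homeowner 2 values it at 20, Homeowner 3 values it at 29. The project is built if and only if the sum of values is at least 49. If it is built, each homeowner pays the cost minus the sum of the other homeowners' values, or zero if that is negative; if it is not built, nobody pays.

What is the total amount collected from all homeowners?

41

Total value 53 ≥ cost 49, so it is built.
Homeowner 1: others sum to 49; max(0, 49 - 49) = 0.
Homeowner 2: others sum to 33; max(0, 49 - 33) = 16.
Homeowner 3: others sum to 24; max(0, 49 - 24) = 25.
Total collected = 0 + 16 + 25 = 41.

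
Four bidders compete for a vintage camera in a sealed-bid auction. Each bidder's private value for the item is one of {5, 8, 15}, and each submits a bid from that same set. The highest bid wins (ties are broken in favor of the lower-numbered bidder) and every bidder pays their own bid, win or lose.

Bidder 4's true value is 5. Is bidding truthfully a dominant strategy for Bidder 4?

Consider the case where Bidder 1 bids 5, Bidder 2 bids 5 and Bidder 3 bids 5.
Truthful bid 5: loses but pays 5, utility -5.
Bid 8 instead: wins, pays 8, utility 5 - 8 = -3.
Since -3 > -5, bidding 8 is strictly better here, so truthful bidding is not dominant.

No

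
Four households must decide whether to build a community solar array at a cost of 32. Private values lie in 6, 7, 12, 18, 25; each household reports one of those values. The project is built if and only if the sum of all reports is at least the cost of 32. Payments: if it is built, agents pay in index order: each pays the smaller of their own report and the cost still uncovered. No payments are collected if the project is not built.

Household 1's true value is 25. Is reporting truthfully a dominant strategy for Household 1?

Consider the case where Household 2 reports 6, Household 3 reports 6 and Household 4 reports 6.
Truthful report 25: project built, pays 25, utility 25 - 25 = 0.
Report 18 instead: project built, pays 18, utility 25 - 18 = 7.
Since 7 > 0, reporting 18 is strictly better here, so truthful reporting is not dominant.

No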